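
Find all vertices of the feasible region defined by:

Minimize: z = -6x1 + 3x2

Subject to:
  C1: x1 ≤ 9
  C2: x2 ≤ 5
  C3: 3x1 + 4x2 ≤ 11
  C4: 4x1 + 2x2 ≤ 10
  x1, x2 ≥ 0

(0, 0), (2.5, 0), (1.8, 1.4), (0, 2.75)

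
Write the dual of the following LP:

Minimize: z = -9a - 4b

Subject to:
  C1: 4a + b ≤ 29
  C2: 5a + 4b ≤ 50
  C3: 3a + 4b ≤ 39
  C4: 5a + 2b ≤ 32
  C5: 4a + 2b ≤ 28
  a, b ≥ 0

Primal min cᵀx s.t. Ax ≤ b, x ≥ 0  →  Dual max −bᵀy s.t. Aᵀy ≥ −c, y ≥ 0.

Maximize: z = -29y1 - 50y2 - 39y3 - 32y4 - 28y5

Subject to:
  4y1 + 5y2 + 3y3 + 5y4 + 4y5 ≥ 9
  y1 + 4y2 + 4y3 + 2y4 + 2y5 ≥ 4
  y1, y2, y3, y4, y5 ≥ 0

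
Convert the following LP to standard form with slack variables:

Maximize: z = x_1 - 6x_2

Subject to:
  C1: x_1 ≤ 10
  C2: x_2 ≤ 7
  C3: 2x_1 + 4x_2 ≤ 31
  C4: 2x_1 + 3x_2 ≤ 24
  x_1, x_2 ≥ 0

max z = x_1 - 6x_2

s.t.
  x_1 + s1 = 10
  x_2 + s2 = 7
  2x_1 + 4x_2 + s3 = 31
  2x_1 + 3x_2 + s4 = 24
  x_1, x_2, s1, s2, s3, s4 ≥ 0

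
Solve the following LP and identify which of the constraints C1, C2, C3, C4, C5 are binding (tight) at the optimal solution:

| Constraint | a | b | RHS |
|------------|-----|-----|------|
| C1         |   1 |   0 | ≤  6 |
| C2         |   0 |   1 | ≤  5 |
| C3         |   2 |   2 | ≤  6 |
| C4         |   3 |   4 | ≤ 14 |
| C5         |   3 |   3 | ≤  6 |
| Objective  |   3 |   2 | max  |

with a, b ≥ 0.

At a = 2, b = 0, compute slack b - a·x for each constraint:
  C1: 6 − 2 = 4  (slack)
  C2: 5 − 0 = 5  (slack)
  C3: 6 − 4 = 2  (slack)
  C4: 14 − 6 = 8  (slack)
  C5: 6 − 6 = 0  (binding)

Optimal: a = 2, b = 0
Binding: C5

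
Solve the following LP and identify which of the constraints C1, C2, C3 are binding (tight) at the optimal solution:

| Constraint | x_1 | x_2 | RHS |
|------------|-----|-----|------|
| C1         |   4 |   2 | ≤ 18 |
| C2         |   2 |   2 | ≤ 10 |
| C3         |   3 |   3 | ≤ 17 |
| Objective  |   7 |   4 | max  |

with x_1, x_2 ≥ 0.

At x_1 = 4, x_2 = 1, compute slack b - a·x for each constraint:
  C1: 18 − 18 = 0  (binding)
  C2: 10 − 10 = 0  (binding)
  C3: 17 − 15 = 2  (slack)

Optimal: x_1 = 4, x_2 = 1
Binding: C1, C2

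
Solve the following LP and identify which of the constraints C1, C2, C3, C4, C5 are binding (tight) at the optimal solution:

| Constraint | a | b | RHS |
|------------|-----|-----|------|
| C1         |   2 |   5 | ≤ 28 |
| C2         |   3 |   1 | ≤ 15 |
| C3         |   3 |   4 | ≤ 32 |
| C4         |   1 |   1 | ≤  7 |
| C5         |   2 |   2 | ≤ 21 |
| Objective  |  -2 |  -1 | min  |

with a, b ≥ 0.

At a = 4, b = 3, compute slack b - a·x for each constraint:
  C1: 28 − 23 = 5  (slack)
  C2: 15 − 15 = 0  (binding)
  C3: 32 − 24 = 8  (slack)
  C4: 7 − 7 = 0  (binding)
  C5: 21 − 14 = 7  (slack)

Optimal: a = 4, b = 3
Binding: C2, C4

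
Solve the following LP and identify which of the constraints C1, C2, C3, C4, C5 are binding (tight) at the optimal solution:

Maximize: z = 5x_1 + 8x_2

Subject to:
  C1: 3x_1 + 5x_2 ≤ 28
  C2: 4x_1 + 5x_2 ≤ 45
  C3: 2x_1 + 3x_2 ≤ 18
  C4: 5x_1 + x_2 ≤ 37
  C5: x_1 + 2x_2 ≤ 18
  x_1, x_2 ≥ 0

At x_1 = 6, x_2 = 2, compute slack b - a·x for each constraint:
  C1: 28 − 28 = 0  (binding)
  C2: 45 − 34 = 11  (slack)
  C3: 18 − 18 = 0  (binding)
  C4: 37 − 32 = 5  (slack)
  C5: 18 − 10 = 8  (slack)

Optimal: x_1 = 6, x_2 = 2
Binding: C1, C3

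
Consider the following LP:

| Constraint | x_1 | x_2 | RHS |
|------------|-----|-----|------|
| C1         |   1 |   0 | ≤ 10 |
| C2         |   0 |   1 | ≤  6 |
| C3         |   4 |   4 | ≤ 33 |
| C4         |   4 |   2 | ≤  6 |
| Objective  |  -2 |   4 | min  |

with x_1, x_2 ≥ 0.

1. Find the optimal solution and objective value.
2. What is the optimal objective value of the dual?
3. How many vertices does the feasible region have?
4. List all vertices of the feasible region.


1. x_1 = 1.5, x_2 = 0, z = -3
2. -3
3. 3
4. (0, 0), (1.5, 0), (0, 3)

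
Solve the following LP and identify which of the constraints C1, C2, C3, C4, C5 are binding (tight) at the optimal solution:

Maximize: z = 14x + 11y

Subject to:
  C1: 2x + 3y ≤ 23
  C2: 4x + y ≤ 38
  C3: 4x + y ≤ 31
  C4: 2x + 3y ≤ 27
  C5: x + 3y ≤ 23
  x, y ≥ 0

At x = 7, y = 3, compute slack b - a·x for each constraint:
  C1: 23 − 23 = 0  (binding)
  C2: 38 − 31 = 7  (slack)
  C3: 31 − 31 = 0  (binding)
  C4: 27 − 23 = 4  (slack)
  C5: 23 − 16 = 7  (slack)

Optimal: x = 7, y = 3
Binding: C1, C3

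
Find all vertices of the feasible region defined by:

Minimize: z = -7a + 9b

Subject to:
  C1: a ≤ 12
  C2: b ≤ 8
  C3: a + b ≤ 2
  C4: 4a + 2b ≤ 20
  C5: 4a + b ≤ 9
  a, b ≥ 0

(0, 0), (2, 0), (0, 2)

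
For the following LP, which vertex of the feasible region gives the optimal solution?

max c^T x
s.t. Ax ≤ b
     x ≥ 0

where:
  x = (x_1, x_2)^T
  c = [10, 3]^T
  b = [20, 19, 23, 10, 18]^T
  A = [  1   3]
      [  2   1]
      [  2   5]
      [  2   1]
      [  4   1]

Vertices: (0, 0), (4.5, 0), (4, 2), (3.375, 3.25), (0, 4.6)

Evaluate the objective at each vertex of the feasible region:
  z(0, 0) = 0
  z(4.5, 0) = 45
  z(4, 2) = 46  ←
  z(3.375, 3.25) = 43.5
  z(0, 4.6) = 13.8
The maximum is at x_1 = 4, x_2 = 2.

(4, 2)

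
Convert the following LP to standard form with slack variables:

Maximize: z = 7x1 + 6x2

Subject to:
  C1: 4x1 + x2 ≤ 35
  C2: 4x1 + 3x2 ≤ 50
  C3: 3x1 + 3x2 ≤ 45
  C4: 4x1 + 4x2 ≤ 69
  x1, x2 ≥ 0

max z = 7x1 + 6x2

s.t.
  4x1 + x2 + s1 = 35
  4x1 + 3x2 + s2 = 50
  3x1 + 3x2 + s3 = 45
  4x1 + 4x2 + s4 = 69
  x1, x2, s1, s2, s3, s4 ≥ 0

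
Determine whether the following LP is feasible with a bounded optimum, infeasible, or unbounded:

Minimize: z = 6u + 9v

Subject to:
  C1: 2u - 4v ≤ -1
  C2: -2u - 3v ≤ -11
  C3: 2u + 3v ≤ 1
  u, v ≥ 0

Infeasible (no feasible solution exists)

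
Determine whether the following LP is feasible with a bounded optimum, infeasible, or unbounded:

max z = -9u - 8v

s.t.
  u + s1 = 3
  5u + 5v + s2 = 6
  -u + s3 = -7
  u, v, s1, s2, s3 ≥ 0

Infeasible (no feasible solution exists)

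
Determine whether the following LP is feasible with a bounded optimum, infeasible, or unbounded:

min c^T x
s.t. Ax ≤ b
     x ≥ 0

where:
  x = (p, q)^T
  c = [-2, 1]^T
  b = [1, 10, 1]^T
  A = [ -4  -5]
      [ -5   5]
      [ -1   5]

Unbounded (objective can decrease without bound)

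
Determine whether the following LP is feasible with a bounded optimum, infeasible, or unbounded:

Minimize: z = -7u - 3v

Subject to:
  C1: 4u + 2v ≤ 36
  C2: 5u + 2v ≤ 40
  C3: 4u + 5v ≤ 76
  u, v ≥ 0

Feasible with a bounded optimal solution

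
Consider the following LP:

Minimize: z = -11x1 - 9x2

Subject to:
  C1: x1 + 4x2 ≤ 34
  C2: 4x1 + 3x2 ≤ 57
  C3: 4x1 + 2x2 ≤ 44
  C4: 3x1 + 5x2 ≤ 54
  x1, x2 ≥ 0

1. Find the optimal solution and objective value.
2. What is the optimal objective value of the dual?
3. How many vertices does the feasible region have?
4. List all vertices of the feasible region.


1. x1 = 8, x2 = 6, z = -142
2. -142
3. 5
4. (0, 0), (11, 0), (8, 6), (6.571, 6.857), (0, 8.5)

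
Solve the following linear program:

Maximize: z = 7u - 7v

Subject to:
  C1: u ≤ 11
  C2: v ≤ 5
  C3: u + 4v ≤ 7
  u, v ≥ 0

Evaluate the objective at each vertex of the feasible region:
  z(0, 0) = 0
  z(7, 0) = 49  ←
  z(0, 1.75) = -12.25
The maximum is at u = 7, v = 0.

u = 7, v = 0, z = 49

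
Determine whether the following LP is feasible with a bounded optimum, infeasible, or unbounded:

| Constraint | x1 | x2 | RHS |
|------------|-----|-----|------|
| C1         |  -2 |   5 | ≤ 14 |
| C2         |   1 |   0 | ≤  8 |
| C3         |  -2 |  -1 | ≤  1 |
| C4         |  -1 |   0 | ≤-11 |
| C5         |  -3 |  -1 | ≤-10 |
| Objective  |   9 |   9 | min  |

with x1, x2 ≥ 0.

Infeasible (no feasible solution exists)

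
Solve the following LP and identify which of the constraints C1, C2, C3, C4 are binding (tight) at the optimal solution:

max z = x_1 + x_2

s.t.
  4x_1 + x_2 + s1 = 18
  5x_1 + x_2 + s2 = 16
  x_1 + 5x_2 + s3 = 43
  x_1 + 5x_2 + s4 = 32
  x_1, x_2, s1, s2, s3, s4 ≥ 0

At x_1 = 2, x_2 = 6, compute slack b - a·x for each constraint:
  C1: 18 − 14 = 4  (slack)
  C2: 16 − 16 = 0  (binding)
  C3: 43 − 32 = 11  (slack)
  C4: 32 − 32 = 0  (binding)

Optimal: x_1 = 2, x_2 = 6
Binding: C2, C4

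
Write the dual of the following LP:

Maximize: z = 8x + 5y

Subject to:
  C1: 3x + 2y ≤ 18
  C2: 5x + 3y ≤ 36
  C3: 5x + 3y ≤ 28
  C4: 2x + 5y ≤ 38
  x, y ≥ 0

Primal max cᵀx s.t. Ax ≤ b, x ≥ 0  →  Dual min bᵀy s.t. Aᵀy ≥ c, y ≥ 0.

Minimize: z = 18y1 + 36y2 + 28y3 + 38y4

Subject to:
  3y1 + 5y2 + 5y3 + 2y4 ≥ 8
  2y1 + 3y2 + 3y3 + 5y4 ≥ 5
  y1, y2, y3, y4 ≥ 0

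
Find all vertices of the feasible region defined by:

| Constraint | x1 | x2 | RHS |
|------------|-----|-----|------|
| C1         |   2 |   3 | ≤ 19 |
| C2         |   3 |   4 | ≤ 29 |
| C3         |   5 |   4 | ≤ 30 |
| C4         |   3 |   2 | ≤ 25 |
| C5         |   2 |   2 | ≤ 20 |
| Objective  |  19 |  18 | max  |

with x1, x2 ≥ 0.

(0, 0), (6, 0), (2, 5), (0, 6.333)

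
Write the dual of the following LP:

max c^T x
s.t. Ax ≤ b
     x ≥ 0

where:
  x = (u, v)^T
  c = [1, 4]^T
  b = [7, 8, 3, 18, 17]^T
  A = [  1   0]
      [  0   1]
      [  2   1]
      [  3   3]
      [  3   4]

Primal max cᵀx s.t. Ax ≤ b, x ≥ 0  →  Dual min bᵀy s.t. Aᵀy ≥ c, y ≥ 0.

Minimize: z = 7y1 + 8y2 + 3y3 + 18y4 + 17y5

Subject to:
  y1 + 2y3 + 3y4 + 3y5 ≥ 1
  y2 + y3 + 3y4 + 4y5 ≥ 4
  y1, y2, y3, y4, y5 ≥ 0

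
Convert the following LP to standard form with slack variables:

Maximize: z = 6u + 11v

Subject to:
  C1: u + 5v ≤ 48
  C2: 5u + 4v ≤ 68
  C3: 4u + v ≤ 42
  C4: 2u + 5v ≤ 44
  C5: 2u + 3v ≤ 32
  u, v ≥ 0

max z = 6u + 11v

s.t.
  u + 5v + s1 = 48
  5u + 4v + s2 = 68
  4u + v + s3 = 42
  2u + 5v + s4 = 44
  2u + 3v + s5 = 32
  u, v, s1, s2, s3, s4, s5 ≥ 0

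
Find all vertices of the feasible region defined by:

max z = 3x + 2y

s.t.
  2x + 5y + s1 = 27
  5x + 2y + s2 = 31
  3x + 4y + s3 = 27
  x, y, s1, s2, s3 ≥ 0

(0, 0), (6.2, 0), (5, 3), (3.857, 3.857), (0, 5.4)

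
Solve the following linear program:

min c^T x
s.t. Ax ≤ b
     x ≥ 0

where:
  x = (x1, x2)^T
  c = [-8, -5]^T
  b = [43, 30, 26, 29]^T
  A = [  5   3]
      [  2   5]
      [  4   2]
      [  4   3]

Evaluate the objective at each vertex of the feasible region:
  z(0, 0) = 0
  z(6.5, 0) = -52
  z(5, 3) = -55  ←
  z(3.929, 4.429) = -53.57
  z(0, 6) = -30
The minimum is at x1 = 5, x2 = 3.

x1 = 5, x2 = 3, z = -55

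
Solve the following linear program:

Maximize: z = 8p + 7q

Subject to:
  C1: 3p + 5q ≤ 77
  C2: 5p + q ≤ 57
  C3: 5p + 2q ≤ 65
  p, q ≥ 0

Evaluate the objective at each vertex of the feasible region:
  z(0, 0) = 0
  z(11.4, 0) = 91.2
  z(9.8, 8) = 134.4
  z(9, 10) = 142  ←
  z(0, 15.4) = 107.8
The maximum is at p = 9, q = 10.

p = 9, q = 10, z = 142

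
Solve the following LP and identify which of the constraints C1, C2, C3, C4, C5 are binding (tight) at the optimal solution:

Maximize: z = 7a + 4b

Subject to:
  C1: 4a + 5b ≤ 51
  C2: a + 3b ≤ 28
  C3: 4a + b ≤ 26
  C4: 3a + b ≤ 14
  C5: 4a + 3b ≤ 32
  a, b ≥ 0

At a = 2, b = 8, compute slack b - a·x for each constraint:
  C1: 51 − 48 = 3  (slack)
  C2: 28 − 26 = 2  (slack)
  C3: 26 − 16 = 10  (slack)
  C4: 14 − 14 = 0  (binding)
  C5: 32 − 32 = 0  (binding)

Optimal: a = 2, b = 8
Binding: C4, C5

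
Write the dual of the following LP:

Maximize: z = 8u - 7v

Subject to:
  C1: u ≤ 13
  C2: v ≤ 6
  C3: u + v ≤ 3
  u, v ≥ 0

Primal max cᵀx s.t. Ax ≤ b, x ≥ 0  →  Dual min bᵀy s.t. Aᵀy ≥ c, y ≥ 0.

Minimize: z = 13y1 + 6y2 + 3y3

Subject to:
  y1 + y3 ≥ 8
  y2 + y3 ≥ -7
  y1, y2, y3 ≥ 0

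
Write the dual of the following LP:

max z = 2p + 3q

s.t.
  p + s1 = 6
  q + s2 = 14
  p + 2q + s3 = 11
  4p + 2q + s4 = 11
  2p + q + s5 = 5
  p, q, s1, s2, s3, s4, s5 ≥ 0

Primal max cᵀx s.t. Ax ≤ b, x ≥ 0  →  Dual min bᵀy s.t. Aᵀy ≥ c, y ≥ 0.

Minimize: z = 6y1 + 14y2 + 11y3 + 11y4 + 5y5

Subject to:
  y1 + y3 + 4y4 + 2y5 ≥ 2
  y2 + 2y3 + 2y4 + y5 ≥ 3
  y1, y2, y3, y4, y5 ≥ 0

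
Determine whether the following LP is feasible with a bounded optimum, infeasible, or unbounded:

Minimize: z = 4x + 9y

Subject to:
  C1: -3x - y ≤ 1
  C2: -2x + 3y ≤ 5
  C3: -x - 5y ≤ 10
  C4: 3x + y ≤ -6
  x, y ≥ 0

Infeasible (no feasible solution exists)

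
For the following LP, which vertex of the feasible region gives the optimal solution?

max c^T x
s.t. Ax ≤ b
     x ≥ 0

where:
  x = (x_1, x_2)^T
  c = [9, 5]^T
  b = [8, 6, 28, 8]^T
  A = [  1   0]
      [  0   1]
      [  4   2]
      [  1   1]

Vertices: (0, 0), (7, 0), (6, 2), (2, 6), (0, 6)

Evaluate the objective at each vertex of the feasible region:
  z(0, 0) = 0
  z(7, 0) = 63
  z(6, 2) = 64  ←
  z(2, 6) = 48
  z(0, 6) = 30
The maximum is at x_1 = 6, x_2 = 2.

(6, 2)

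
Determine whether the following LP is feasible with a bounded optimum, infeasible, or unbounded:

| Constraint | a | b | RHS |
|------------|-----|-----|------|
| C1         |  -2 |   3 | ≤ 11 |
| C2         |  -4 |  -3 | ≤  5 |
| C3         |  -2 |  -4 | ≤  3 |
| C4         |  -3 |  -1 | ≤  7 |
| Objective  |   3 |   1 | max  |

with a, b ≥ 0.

Unbounded (objective can increase without bound)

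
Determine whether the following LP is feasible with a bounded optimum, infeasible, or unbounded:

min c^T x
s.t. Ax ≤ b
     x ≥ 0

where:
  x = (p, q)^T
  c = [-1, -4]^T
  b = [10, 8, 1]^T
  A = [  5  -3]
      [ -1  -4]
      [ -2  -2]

Unbounded (objective can decrease without bound)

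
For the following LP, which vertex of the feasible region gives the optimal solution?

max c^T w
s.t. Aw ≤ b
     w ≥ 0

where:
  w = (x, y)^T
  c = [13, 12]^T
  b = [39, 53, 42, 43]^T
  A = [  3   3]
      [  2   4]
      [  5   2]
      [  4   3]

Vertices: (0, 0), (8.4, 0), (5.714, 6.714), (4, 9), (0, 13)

Evaluate the objective at each vertex of the feasible region:
  z(0, 0) = 0
  z(8.4, 0) = 109.2
  z(5.714, 6.714) = 154.9
  z(4, 9) = 160  ←
  z(0, 13) = 156
The maximum is at x = 4, y = 9.

(4, 9)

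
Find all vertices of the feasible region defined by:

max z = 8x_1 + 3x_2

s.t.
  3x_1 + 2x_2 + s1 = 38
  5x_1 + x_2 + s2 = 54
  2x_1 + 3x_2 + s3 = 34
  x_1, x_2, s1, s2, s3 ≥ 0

(0, 0), (10.8, 0), (10, 4), (9.2, 5.2), (0, 11.33)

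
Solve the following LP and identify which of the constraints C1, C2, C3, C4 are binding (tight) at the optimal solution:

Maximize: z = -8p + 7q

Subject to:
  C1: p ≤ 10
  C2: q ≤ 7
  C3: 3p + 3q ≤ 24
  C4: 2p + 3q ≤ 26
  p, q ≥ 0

At p = 0, q = 7, compute slack b - a·x for each constraint:
  C1: 10 − 0 = 10  (slack)
  C2: 7 − 7 = 0  (binding)
  C3: 24 − 21 = 3  (slack)
  C4: 26 − 21 = 5  (slack)

Optimal: p = 0, q = 7
Binding: C2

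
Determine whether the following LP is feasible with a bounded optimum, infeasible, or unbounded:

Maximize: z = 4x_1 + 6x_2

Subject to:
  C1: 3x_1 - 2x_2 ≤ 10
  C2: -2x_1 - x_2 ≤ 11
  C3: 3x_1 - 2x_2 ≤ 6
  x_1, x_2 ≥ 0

Unbounded (objective can increase without bound)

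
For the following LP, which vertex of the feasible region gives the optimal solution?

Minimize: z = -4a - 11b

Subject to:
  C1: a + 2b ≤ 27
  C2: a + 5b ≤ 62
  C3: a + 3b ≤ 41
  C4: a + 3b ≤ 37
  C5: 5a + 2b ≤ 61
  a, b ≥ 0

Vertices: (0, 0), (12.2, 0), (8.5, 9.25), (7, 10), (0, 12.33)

Evaluate the objective at each vertex of the feasible region:
  z(0, 0) = 0
  z(12.2, 0) = -48.8
  z(8.5, 9.25) = -135.8
  z(7, 10) = -138  ←
  z(0, 12.33) = -135.7
The minimum is at a = 7, b = 10.

(7, 10)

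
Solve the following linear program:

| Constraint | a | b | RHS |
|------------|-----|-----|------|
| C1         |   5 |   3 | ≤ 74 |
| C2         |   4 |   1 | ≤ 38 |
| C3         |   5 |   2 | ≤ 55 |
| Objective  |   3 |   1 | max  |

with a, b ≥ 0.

Evaluate the objective at each vertex of the feasible region:
  z(0, 0) = 0
  z(9.5, 0) = 28.5
  z(7, 10) = 31  ←
  z(3.4, 19) = 29.2
  z(0, 24.67) = 24.67
The maximum is at a = 7, b = 10.

a = 7, b = 10, z = 31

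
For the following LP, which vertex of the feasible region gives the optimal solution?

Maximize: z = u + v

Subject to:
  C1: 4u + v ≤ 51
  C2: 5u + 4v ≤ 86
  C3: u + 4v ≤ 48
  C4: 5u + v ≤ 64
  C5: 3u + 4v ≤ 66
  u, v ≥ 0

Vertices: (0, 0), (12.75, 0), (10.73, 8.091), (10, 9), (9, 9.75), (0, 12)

Evaluate the objective at each vertex of the feasible region:
  z(0, 0) = 0
  z(12.75, 0) = 12.75
  z(10.73, 8.091) = 18.82
  z(10, 9) = 19  ←
  z(9, 9.75) = 18.75
  z(0, 12) = 12
The maximum is at u = 10, v = 9.

(10, 9)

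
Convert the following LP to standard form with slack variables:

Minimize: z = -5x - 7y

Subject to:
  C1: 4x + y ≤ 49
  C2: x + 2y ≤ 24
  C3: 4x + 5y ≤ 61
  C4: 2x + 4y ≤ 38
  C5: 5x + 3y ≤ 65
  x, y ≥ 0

min z = -5x - 7y

s.t.
  4x + y + s1 = 49
  x + 2y + s2 = 24
  4x + 5y + s3 = 61
  2x + 4y + s4 = 38
  5x + 3y + s5 = 65
  x, y, s1, s2, s3, s4, s5 ≥ 0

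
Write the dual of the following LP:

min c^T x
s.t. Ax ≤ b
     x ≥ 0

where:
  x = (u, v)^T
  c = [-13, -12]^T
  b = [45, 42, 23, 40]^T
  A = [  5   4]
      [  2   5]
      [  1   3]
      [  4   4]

Primal min cᵀx s.t. Ax ≤ b, x ≥ 0  →  Dual max −bᵀy s.t. Aᵀy ≥ −c, y ≥ 0.

Maximize: z = -45y1 - 42y2 - 23y3 - 40y4

Subject to:
  5y1 + 2y2 + y3 + 4y4 ≥ 13
  4y1 + 5y2 + 3y3 + 4y4 ≥ 12
  y1, y2, y3, y4 ≥ 0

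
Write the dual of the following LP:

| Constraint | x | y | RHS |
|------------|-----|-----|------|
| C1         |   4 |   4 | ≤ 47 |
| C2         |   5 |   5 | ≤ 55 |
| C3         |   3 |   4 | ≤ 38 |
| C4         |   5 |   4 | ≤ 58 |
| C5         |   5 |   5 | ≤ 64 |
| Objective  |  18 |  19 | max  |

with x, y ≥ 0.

Primal max cᵀx s.t. Ax ≤ b, x ≥ 0  →  Dual min bᵀy s.t. Aᵀy ≥ c, y ≥ 0.

Minimize: z = 47y1 + 55y2 + 38y3 + 58y4 + 64y5

Subject to:
  4y1 + 5y2 + 3y3 + 5y4 + 5y5 ≥ 18
  4y1 + 5y2 + 4y3 + 4y4 + 5y5 ≥ 19
  y1, y2, y3, y4, y5 ≥ 0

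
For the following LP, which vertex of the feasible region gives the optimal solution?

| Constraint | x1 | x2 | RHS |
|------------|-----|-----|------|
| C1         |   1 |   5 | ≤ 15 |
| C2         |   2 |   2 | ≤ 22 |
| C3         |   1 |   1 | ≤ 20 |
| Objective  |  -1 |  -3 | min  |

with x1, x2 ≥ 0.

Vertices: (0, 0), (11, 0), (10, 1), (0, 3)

Evaluate the objective at each vertex of the feasible region:
  z(0, 0) = 0
  z(11, 0) = -11
  z(10, 1) = -13  ←
  z(0, 3) = -9
The minimum is at x1 = 10, x2 = 1.

(10, 1)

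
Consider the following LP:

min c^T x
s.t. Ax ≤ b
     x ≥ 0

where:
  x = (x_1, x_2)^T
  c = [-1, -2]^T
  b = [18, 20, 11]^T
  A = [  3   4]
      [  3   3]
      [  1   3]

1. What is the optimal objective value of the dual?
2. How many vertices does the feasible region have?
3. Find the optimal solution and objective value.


1. -8
2. 4
3. x_1 = 2, x_2 = 3, z = -8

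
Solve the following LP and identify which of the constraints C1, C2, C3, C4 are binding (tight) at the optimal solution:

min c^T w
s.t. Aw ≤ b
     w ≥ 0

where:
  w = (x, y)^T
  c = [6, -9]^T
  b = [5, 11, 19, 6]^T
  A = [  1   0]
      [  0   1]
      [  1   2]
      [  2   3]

At x = 0, y = 2, compute slack b - a·x for each constraint:
  C1: 5 − 0 = 5  (slack)
  C2: 11 − 2 = 9  (slack)
  C3: 19 − 4 = 15  (slack)
  C4: 6 − 6 = 0  (binding)

Optimal: x = 0, y = 2
Binding: C4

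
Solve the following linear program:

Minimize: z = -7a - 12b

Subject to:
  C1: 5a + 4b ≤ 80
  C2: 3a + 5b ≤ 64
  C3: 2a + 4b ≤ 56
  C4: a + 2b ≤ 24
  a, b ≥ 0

Evaluate the objective at each vertex of the feasible region:
  z(0, 0) = 0
  z(16, 0) = -112
  z(11.08, 6.154) = -151.4
  z(8, 8) = -152  ←
  z(0, 12) = -144
The minimum is at a = 8, b = 8.

a = 8, b = 8, z = -152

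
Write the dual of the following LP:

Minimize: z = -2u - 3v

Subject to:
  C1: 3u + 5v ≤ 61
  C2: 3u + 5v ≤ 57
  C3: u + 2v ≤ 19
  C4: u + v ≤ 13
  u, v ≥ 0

Primal min cᵀx s.t. Ax ≤ b, x ≥ 0  →  Dual max −bᵀy s.t. Aᵀy ≥ −c, y ≥ 0.

Maximize: z = -61y1 - 57y2 - 19y3 - 13y4

Subject to:
  3y1 + 3y2 + y3 + y4 ≥ 2
  5y1 + 5y2 + 2y3 + y4 ≥ 3
  y1, y2, y3, y4 ≥ 0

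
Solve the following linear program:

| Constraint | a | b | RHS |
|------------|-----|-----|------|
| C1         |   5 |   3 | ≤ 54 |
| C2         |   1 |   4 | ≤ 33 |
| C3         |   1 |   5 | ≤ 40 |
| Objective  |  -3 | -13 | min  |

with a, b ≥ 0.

Evaluate the objective at each vertex of the feasible region:
  z(0, 0) = 0
  z(10.8, 0) = -32.4
  z(6.882, 6.529) = -105.5
  z(5, 7) = -106  ←
  z(0, 8) = -104
The minimum is at a = 5, b = 7.

a = 5, b = 7, z = -106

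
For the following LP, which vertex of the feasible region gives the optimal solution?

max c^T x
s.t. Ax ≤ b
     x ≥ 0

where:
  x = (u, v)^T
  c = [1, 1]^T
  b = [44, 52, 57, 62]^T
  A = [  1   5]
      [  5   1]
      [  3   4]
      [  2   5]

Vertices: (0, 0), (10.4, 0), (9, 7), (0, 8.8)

Evaluate the objective at each vertex of the feasible region:
  z(0, 0) = 0
  z(10.4, 0) = 10.4
  z(9, 7) = 16  ←
  z(0, 8.8) = 8.8
The maximum is at u = 9, v = 7.

(9, 7)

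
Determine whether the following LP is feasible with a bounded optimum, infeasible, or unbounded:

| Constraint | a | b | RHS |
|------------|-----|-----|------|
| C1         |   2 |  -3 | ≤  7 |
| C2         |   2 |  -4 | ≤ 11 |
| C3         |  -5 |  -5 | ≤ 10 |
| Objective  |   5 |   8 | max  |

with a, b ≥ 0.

Unbounded (objective can increase without bound)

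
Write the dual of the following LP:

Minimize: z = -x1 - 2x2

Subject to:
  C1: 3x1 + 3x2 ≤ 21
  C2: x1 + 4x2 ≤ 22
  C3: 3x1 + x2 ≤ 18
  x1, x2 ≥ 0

Primal min cᵀx s.t. Ax ≤ b, x ≥ 0  →  Dual max −bᵀy s.t. Aᵀy ≥ −c, y ≥ 0.

Maximize: z = -21y1 - 22y2 - 18y3

Subject to:
  3y1 + y2 + 3y3 ≥ 1
  3y1 + 4y2 + y3 ≥ 2
  y1, y2, y3 ≥ 0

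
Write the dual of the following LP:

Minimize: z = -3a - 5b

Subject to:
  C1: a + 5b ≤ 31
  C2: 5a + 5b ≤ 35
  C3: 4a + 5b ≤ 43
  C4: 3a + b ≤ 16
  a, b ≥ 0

Primal min cᵀx s.t. Ax ≤ b, x ≥ 0  →  Dual max −bᵀy s.t. Aᵀy ≥ −c, y ≥ 0.

Maximize: z = -31y1 - 35y2 - 43y3 - 16y4

Subject to:
  y1 + 5y2 + 4y3 + 3y4 ≥ 3
  5y1 + 5y2 + 5y3 + y4 ≥ 5
  y1, y2, y3, y4 ≥ 0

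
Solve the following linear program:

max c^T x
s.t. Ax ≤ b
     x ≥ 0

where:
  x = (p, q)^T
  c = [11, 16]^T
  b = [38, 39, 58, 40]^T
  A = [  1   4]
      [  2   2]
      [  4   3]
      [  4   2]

Evaluate the objective at each vertex of the feasible region:
  z(0, 0) = 0
  z(10, 0) = 110
  z(6, 8) = 194  ←
  z(0, 9.5) = 152
The maximum is at p = 6, q = 8.

p = 6, q = 8, z = 194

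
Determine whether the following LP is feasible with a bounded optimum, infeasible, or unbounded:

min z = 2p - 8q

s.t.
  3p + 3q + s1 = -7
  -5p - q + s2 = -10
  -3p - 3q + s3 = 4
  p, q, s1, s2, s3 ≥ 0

Infeasible (no feasible solution exists)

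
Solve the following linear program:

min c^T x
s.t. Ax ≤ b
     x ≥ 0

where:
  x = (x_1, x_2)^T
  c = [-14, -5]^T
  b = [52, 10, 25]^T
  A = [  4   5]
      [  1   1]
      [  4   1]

Evaluate the objective at each vertex of the feasible region:
  z(0, 0) = 0
  z(6.25, 0) = -87.5
  z(5, 5) = -95  ←
  z(0, 10) = -50
The minimum is at x_1 = 5, x_2 = 5.

x_1 = 5, x_2 = 5, z = -95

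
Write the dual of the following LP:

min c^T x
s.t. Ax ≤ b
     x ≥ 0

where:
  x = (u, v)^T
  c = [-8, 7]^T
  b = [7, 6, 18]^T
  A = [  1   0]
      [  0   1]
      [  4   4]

Primal min cᵀx s.t. Ax ≤ b, x ≥ 0  →  Dual max −bᵀy s.t. Aᵀy ≥ −c, y ≥ 0.

Maximize: z = -7y1 - 6y2 - 18y3

Subject to:
  y1 + 4y3 ≥ 8
  y2 + 4y3 ≥ -7
  y1, y2, y3 ≥ 0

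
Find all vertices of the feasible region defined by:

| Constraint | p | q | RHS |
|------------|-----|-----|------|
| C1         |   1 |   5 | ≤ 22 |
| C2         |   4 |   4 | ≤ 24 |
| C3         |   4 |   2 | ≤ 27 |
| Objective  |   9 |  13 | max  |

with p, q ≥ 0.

(0, 0), (6, 0), (2, 4), (0, 4.4)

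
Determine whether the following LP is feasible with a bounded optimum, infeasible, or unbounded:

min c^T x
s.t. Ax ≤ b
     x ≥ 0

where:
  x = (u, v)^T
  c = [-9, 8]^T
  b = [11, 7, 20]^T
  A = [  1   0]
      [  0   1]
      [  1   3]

Feasible with a bounded optimal solution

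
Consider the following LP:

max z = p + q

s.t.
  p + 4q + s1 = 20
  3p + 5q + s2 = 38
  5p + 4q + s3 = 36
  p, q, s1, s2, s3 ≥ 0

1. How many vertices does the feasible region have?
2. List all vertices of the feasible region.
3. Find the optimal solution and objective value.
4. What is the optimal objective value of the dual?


1. 4
2. (0, 0), (7.2, 0), (4, 4), (0, 5)
3. p = 4, q = 4, z = 8
4. 8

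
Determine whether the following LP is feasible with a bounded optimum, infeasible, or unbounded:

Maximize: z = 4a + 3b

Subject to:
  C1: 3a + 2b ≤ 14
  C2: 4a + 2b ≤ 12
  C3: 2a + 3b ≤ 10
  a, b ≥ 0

Feasible with a bounded optimal solution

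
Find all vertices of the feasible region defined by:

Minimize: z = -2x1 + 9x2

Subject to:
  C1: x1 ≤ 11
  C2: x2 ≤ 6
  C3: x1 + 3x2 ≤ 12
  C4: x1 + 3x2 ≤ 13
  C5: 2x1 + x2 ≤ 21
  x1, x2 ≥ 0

(0, 0), (10.5, 0), (10.2, 0.6), (0, 4)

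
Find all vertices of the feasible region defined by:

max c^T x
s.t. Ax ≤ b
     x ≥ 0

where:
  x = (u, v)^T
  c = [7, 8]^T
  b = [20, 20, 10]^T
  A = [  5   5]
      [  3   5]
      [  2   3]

(0, 0), (4, 0), (2, 2), (0, 3.333)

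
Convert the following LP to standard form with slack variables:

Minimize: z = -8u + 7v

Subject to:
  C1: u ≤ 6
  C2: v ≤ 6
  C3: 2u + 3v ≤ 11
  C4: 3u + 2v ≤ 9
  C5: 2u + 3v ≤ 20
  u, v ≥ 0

min z = -8u + 7v

s.t.
  u + s1 = 6
  v + s2 = 6
  2u + 3v + s3 = 11
  3u + 2v + s4 = 9
  2u + 3v + s5 = 20
  u, v, s1, s2, s3, s4, s5 ≥ 0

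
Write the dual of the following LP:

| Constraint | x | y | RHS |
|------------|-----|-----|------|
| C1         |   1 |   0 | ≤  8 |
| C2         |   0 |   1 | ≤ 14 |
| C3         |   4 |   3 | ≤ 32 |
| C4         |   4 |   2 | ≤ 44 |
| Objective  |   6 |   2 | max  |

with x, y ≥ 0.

Primal max cᵀx s.t. Ax ≤ b, x ≥ 0  →  Dual min bᵀy s.t. Aᵀy ≥ c, y ≥ 0.

Minimize: z = 8y1 + 14y2 + 32y3 + 44y4

Subject to:
  y1 + 4y3 + 4y4 ≥ 6
  y2 + 3y3 + 2y4 ≥ 2
  y1, y2, y3, y4 ≥ 0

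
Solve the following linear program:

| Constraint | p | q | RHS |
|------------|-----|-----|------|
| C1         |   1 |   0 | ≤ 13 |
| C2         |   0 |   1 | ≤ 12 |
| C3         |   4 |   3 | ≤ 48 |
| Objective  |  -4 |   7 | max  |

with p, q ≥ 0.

Evaluate the objective at each vertex of the feasible region:
  z(0, 0) = 0
  z(12, 0) = -48
  z(3, 12) = 72
  z(0, 12) = 84  ←
The maximum is at p = 0, q = 12.

p = 0, q = 12, z = 84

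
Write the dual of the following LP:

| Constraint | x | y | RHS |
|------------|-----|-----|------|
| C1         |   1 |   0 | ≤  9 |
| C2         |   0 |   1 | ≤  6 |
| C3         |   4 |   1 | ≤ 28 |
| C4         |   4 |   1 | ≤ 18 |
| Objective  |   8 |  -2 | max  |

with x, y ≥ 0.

Primal max cᵀx s.t. Ax ≤ b, x ≥ 0  →  Dual min bᵀy s.t. Aᵀy ≥ c, y ≥ 0.

Minimize: z = 9y1 + 6y2 + 28y3 + 18y4

Subject to:
  y1 + 4y3 + 4y4 ≥ 8
  y2 + y3 + y4 ≥ -2
  y1, y2, y3, y4 ≥ 0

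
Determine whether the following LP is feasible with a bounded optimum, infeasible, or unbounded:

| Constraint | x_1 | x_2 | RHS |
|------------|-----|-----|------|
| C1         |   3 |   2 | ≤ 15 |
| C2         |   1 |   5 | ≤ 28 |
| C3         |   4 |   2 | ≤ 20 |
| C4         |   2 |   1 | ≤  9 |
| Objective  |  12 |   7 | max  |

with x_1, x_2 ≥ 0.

Feasible with a bounded optimal solution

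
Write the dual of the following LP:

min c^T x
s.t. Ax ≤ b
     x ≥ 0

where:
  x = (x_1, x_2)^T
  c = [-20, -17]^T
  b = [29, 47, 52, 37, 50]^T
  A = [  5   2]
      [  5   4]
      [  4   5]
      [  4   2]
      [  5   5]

Primal min cᵀx s.t. Ax ≤ b, x ≥ 0  →  Dual max −bᵀy s.t. Aᵀy ≥ −c, y ≥ 0.

Maximize: z = -29y1 - 47y2 - 52y3 - 37y4 - 50y5

Subject to:
  5y1 + 5y2 + 4y3 + 4y4 + 5y5 ≥ 20
  2y1 + 4y2 + 5y3 + 2y4 + 5y5 ≥ 17
  y1, y2, y3, y4, y5 ≥ 0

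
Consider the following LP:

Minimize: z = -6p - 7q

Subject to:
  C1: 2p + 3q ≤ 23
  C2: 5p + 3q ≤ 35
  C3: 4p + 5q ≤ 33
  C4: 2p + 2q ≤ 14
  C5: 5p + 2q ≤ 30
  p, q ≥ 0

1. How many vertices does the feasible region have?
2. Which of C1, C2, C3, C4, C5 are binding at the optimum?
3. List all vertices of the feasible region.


1. 5
2. C3, C4
3. (0, 0), (6, 0), (5.333, 1.667), (2, 5), (0, 6.6)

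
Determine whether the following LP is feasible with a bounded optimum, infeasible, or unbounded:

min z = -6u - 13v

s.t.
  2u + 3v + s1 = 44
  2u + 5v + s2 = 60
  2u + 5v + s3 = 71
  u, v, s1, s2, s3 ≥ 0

Feasible with a bounded optimal solution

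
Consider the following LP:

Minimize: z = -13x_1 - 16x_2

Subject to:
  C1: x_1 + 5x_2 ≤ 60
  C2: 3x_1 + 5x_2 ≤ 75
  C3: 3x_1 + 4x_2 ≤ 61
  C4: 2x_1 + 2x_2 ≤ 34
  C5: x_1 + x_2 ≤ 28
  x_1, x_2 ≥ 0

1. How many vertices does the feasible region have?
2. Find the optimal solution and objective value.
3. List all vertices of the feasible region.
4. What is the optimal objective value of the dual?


1. 5
2. x_1 = 7, x_2 = 10, z = -251
3. (0, 0), (17, 0), (7, 10), (5.909, 10.82), (0, 12)
4. -251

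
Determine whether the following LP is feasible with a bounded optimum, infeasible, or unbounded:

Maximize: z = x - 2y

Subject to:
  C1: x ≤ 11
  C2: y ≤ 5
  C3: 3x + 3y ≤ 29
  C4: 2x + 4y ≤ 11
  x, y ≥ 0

Feasible with a bounded optimal solution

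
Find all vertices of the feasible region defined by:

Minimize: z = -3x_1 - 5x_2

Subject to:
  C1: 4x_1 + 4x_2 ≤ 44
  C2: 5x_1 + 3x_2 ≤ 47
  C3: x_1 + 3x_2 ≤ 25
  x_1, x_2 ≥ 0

(0, 0), (9.4, 0), (7, 4), (4, 7), (0, 8.333)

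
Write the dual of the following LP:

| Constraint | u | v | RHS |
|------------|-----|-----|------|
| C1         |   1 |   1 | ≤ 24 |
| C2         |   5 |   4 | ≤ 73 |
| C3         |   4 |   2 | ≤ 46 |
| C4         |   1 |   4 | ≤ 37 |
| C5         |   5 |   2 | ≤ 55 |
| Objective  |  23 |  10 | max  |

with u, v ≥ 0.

Primal max cᵀx s.t. Ax ≤ b, x ≥ 0  →  Dual min bᵀy s.t. Aᵀy ≥ c, y ≥ 0.

Minimize: z = 24y1 + 73y2 + 46y3 + 37y4 + 55y5

Subject to:
  y1 + 5y2 + 4y3 + y4 + 5y5 ≥ 23
  y1 + 4y2 + 2y3 + 4y4 + 2y5 ≥ 10
  y1, y2, y3, y4, y5 ≥ 0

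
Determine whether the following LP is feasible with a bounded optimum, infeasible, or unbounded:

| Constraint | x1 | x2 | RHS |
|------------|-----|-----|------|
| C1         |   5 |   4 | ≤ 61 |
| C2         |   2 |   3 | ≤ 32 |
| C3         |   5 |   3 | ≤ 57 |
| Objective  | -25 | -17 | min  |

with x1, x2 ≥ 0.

Feasible with a bounded optimal solution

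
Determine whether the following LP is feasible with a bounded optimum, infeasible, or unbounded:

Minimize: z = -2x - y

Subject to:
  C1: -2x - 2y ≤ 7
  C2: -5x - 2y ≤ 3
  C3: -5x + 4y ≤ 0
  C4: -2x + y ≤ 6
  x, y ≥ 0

Unbounded (objective can decrease without bound)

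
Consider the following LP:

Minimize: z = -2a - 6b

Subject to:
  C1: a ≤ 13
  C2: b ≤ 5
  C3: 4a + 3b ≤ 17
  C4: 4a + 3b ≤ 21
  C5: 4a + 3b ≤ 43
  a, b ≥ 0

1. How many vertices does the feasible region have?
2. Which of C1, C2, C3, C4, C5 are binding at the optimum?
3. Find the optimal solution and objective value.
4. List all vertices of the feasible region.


1. 4
2. C2, C3
3. a = 0.5, b = 5, z = -31
4. (0, 0), (4.25, 0), (0.5, 5), (0, 5)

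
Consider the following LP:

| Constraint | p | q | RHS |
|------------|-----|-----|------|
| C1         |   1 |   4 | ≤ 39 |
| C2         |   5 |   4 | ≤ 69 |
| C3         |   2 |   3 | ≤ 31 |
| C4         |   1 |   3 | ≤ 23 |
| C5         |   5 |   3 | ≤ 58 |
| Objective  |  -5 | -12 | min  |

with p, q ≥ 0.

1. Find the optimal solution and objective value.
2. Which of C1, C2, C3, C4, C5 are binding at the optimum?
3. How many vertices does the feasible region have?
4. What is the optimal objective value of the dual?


1. p = 8, q = 5, z = -100
2. C3, C4
3. 5
4. -100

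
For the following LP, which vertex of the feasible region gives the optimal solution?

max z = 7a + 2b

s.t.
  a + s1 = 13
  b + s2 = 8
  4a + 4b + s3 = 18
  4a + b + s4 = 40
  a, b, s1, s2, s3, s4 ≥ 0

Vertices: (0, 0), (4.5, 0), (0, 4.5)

Evaluate the objective at each vertex of the feasible region:
  z(0, 0) = 0
  z(4.5, 0) = 31.5  ←
  z(0, 4.5) = 9
The maximum is at a = 4.5, b = 0.

(4.5, 0)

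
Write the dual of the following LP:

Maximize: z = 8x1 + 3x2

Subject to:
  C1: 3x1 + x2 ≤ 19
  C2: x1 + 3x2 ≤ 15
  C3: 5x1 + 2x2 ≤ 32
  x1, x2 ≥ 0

Primal max cᵀx s.t. Ax ≤ b, x ≥ 0  →  Dual min bᵀy s.t. Aᵀy ≥ c, y ≥ 0.

Minimize: z = 19y1 + 15y2 + 32y3

Subject to:
  3y1 + y2 + 5y3 ≥ 8
  y1 + 3y2 + 2y3 ≥ 3
  y1, y2, y3 ≥ 0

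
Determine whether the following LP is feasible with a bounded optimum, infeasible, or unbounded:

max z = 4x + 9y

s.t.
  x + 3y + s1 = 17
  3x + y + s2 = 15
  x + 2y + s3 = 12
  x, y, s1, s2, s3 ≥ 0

Feasible with a bounded optimal solution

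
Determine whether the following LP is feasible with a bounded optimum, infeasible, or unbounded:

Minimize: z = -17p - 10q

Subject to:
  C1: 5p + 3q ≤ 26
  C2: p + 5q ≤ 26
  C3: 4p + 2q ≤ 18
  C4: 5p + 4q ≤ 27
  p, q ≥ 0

Feasible with a bounded optimal solution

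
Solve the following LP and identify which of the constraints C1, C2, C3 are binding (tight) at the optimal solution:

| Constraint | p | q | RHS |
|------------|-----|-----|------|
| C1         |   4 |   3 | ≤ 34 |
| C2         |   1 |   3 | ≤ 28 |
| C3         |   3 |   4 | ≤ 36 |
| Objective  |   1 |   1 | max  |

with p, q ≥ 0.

At p = 4, q = 6, compute slack b - a·x for each constraint:
  C1: 34 − 34 = 0  (binding)
  C2: 28 − 22 = 6  (slack)
  C3: 36 − 36 = 0  (binding)

Optimal: p = 4, q = 6
Binding: C1, C3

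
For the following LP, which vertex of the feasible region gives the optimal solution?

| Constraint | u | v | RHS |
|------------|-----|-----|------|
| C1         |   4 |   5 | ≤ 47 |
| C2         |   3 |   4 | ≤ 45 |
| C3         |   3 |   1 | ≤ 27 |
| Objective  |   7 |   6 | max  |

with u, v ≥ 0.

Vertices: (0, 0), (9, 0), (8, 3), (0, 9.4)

Evaluate the objective at each vertex of the feasible region:
  z(0, 0) = 0
  z(9, 0) = 63
  z(8, 3) = 74  ←
  z(0, 9.4) = 56.4
The maximum is at u = 8, v = 3.

(8, 3)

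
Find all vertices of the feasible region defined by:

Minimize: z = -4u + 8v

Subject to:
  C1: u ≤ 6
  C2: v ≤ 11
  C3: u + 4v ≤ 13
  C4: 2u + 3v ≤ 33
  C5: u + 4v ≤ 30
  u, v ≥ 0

(0, 0), (6, 0), (6, 1.75), (0, 3.25)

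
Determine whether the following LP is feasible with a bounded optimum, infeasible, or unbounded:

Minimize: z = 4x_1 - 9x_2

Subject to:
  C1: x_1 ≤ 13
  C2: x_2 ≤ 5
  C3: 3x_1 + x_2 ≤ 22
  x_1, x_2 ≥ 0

Feasible with a bounded optimal solution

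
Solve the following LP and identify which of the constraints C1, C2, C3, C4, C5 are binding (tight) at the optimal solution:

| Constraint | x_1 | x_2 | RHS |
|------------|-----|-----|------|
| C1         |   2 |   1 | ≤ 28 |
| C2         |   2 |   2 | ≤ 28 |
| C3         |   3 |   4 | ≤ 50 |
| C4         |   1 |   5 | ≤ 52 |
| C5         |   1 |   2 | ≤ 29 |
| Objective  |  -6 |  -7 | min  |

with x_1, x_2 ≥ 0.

At x_1 = 6, x_2 = 8, compute slack b - a·x for each constraint:
  C1: 28 − 20 = 8  (slack)
  C2: 28 − 28 = 0  (binding)
  C3: 50 − 50 = 0  (binding)
  C4: 52 − 46 = 6  (slack)
  C5: 29 − 22 = 7  (slack)

Optimal: x_1 = 6, x_2 = 8
Binding: C2, C3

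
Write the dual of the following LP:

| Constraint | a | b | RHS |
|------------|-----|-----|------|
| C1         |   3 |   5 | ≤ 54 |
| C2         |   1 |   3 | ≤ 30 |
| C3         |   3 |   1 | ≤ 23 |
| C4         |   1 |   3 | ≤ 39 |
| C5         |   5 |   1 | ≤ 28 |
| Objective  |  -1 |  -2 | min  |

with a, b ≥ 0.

Primal min cᵀx s.t. Ax ≤ b, x ≥ 0  →  Dual max −bᵀy s.t. Aᵀy ≥ −c, y ≥ 0.

Maximize: z = -54y1 - 30y2 - 23y3 - 39y4 - 28y5

Subject to:
  3y1 + y2 + 3y3 + y4 + 5y5 ≥ 1
  5y1 + 3y2 + y3 + 3y4 + y5 ≥ 2
  y1, y2, y3, y4, y5 ≥ 0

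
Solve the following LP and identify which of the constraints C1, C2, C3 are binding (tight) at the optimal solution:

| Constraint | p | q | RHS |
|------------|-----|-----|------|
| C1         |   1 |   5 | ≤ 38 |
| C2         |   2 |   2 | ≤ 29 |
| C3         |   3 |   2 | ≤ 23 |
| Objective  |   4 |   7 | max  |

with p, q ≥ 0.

At p = 3, q = 7, compute slack b - a·x for each constraint:
  C1: 38 − 38 = 0  (binding)
  C2: 29 − 20 = 9  (slack)
  C3: 23 − 23 = 0  (binding)

Optimal: p = 3, q = 7
Binding: C1, C3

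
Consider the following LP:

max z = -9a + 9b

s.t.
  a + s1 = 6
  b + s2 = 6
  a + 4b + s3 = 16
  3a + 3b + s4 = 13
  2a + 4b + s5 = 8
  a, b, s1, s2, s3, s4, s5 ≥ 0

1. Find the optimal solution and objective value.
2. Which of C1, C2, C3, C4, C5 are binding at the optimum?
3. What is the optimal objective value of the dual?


1. a = 0, b = 2, z = 18
2. C5
3. 18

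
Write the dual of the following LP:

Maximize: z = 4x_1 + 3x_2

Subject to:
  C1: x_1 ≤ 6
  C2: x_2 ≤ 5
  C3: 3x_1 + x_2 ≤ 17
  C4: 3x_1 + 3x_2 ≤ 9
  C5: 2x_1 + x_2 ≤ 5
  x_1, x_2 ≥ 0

Primal max cᵀx s.t. Ax ≤ b, x ≥ 0  →  Dual min bᵀy s.t. Aᵀy ≥ c, y ≥ 0.

Minimize: z = 6y1 + 5y2 + 17y3 + 9y4 + 5y5

Subject to:
  y1 + 3y3 + 3y4 + 2y5 ≥ 4
  y2 + y3 + 3y4 + y5 ≥ 3
  y1, y2, y3, y4, y5 ≥ 0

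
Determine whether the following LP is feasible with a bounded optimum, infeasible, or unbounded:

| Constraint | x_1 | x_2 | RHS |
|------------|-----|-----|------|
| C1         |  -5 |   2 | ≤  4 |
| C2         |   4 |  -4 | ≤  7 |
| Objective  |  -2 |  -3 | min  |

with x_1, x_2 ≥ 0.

Unbounded (objective can decrease without bound)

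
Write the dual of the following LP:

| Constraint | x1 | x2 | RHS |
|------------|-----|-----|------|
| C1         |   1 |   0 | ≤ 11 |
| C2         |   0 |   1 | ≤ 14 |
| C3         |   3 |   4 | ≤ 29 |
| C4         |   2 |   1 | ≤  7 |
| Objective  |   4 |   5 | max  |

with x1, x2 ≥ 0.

Primal max cᵀx s.t. Ax ≤ b, x ≥ 0  →  Dual min bᵀy s.t. Aᵀy ≥ c, y ≥ 0.

Minimize: z = 11y1 + 14y2 + 29y3 + 7y4

Subject to:
  y1 + 3y3 + 2y4 ≥ 4
  y2 + 4y3 + y4 ≥ 5
  y1, y2, y3, y4 ≥ 0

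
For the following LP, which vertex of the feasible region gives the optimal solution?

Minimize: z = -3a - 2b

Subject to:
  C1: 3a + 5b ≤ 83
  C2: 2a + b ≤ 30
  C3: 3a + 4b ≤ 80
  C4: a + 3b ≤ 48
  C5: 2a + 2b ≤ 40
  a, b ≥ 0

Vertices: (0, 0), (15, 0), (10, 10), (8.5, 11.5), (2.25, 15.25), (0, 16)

Evaluate the objective at each vertex of the feasible region:
  z(0, 0) = 0
  z(15, 0) = -45
  z(10, 10) = -50  ←
  z(8.5, 11.5) = -48.5
  z(2.25, 15.25) = -37.25
  z(0, 16) = -32
The minimum is at a = 10, b = 10.

(10, 10)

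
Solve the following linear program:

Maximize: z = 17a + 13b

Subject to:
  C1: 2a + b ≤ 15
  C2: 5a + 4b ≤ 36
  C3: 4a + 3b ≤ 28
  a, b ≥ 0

Evaluate the objective at each vertex of the feasible region:
  z(0, 0) = 0
  z(7, 0) = 119
  z(4, 4) = 120  ←
  z(0, 9) = 117
The maximum is at a = 4, b = 4.

a = 4, b = 4, z = 120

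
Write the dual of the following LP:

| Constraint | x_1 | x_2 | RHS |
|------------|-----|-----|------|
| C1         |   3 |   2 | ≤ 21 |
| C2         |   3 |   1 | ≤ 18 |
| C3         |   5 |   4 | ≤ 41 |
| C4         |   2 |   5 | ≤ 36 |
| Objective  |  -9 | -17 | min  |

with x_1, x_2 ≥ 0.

Primal min cᵀx s.t. Ax ≤ b, x ≥ 0  →  Dual max −bᵀy s.t. Aᵀy ≥ −c, y ≥ 0.

Maximize: z = -21y1 - 18y2 - 41y3 - 36y4

Subject to:
  3y1 + 3y2 + 5y3 + 2y4 ≥ 9
  2y1 + y2 + 4y3 + 5y4 ≥ 17
  y1, y2, y3, y4 ≥ 0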